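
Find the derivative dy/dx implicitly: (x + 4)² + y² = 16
Differentiate both sides with respect to x, treating y as y(x). By the chain rule, any term containing y contributes a factor of y' = dy/dx when we differentiate it.

Move every term to one side and write the relation as F(x, y) = 0. Term by term,
  d/dx[y^2] = 2y·y'
  d/dx[(x + 4)^2] = 2x + 8
  d/dx[-16] = 0

The pieces without y' make up ∂F/∂x and the coefficient of y' is ∂F/∂y:
  ∂F/∂x = 2x + 8,
  ∂F/∂y = 2y.

Since d/dx[F] = ∂F/∂x + (∂F/∂y)·y' = 0, solve for y':
  (∂F/∂y)·y' = -∂F/∂x
  dy/dx = -(∂F/∂x)/(∂F/∂y) = -(2x + 8)/(2y) = (-x - 4)/y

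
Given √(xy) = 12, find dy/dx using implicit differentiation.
Differentiate the relation implicitly: treat y = y(x) and apply the chain rule, so every y-derivative picks up a y' = dy/dx factor.

With everything moved to the left-hand side, differentiate term by term:
  d/dx[√(xy)] = √(xy)(x·y'/2 + y/2)/(xy)
  d/dx[-12] = 0

Separating the contributions that come from x directly and those that come through y:
  without y':      √(xy)/(2x)
  multiplying y':  √(xy)/(2y)

so (√(xy)/(2x)) + (√(xy)/(2y))·y' = 0, and therefore
  dy/dx = -(√(xy)/(2x))/(√(xy)/(2y)) = -y/x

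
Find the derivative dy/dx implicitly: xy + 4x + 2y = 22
Take d/dx of both sides. Since y is implicitly a function of x, the chain rule attaches a y' = dy/dx factor whenever we differentiate through y.

Set F(x, y) = (left side) − (right side), so the curve is F = 0. Differentiating each term of F:
  d/dx[xy] = x·y' + y
  d/dx[4x] = 4
  d/dx[2y] = 2·y'
  d/dx[-22] = 0

Collecting, the y'-free part is the partial derivative in x and the y' coefficient is the partial derivative in y:
  ∂F/∂x = y + 4
  ∂F/∂y = x + 2

so d/dx[F(x, y(x))] = ∂F/∂x + (∂F/∂y)·y' = 0. Rearranging,
  dy/dx = -(∂F/∂x)/(∂F/∂y) = -(y + 4)/(x + 2) = (-y - 4)/(x + 2)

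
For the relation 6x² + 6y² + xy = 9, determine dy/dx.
Differentiate the relation implicitly: treat y = y(x) and apply the chain rule, so every y-derivative picks up a y' = dy/dx factor.

With everything moved to the left-hand side, differentiate term by term:
  d/dx[6x^2] = 12x
  d/dx[xy] = x·y' + y
  d/dx[6y^2] = 12y·y'
  d/dx[-9] = 0

Separating the contributions that come from x directly and those that come through y:
  without y':      12x + y
  multiplying y':  x + 12y

so (12x + y) + (x + 12y)·y' = 0, and therefore
  dy/dx = -(12x + y)/(x + 12y) = (-12x - y)/(x + 12y)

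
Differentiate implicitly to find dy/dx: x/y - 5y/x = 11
Differentiate both sides with respect to x, treating y as y(x). By the chain rule, any term containing y contributes a factor of y' = dy/dx when we differentiate it.

Move every term to one side and write the relation as F(x, y) = 0. Term by term,
  d/dx[x/y] = -x·y'/y^2 + 1/y
  d/dx[-5y/x] = -5·y'/x + 5y/x^2
  d/dx[-11] = 0

The pieces without y' make up ∂F/∂x and the coefficient of y' is ∂F/∂y:
  ∂F/∂x = 1/y + 5y/x^2,
  ∂F/∂y = -x/y^2 - 5/x.

Since d/dx[F] = ∂F/∂x + (∂F/∂y)·y' = 0, solve for y':
  (∂F/∂y)·y' = -∂F/∂x
  dy/dx = -(∂F/∂x)/(∂F/∂y) = -(1/y + 5y/x^2)/(-x/y^2 - 5/x)
        = -((x^2 + 5y^2)/(x^2y))/(-(x^2 + 5y^2)/(xy^2)) = y/x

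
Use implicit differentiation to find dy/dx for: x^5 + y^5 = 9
Differentiate both sides with respect to x, treating y as y(x). By the chain rule, any term containing y contributes a factor of y' = dy/dx when we differentiate it.

Move every term to one side and write the relation as F(x, y) = 0. Term by term,
  d/dx[x^5] = 5x^4
  d/dx[y^5] = 5y^4·y'
  d/dx[-9] = 0

The pieces without y' make up ∂F/∂x and the coefficient of y' is ∂F/∂y:
  ∂F/∂x = 5x^4,
  ∂F/∂y = 5y^4.

Since d/dx[F] = ∂F/∂x + (∂F/∂y)·y' = 0, solve for y':
  (∂F/∂y)·y' = -∂F/∂x
  dy/dx = -(∂F/∂x)/(∂F/∂y) = -(5x^4)/(5y^4) = -x^4/y^4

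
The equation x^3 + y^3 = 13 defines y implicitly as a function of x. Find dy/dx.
Differentiate both sides with respect to x, treating y as y(x). By the chain rule, any term containing y contributes a factor of y' = dy/dx when we differentiate it.

Move every term to one side and write the relation as F(x, y) = 0. Term by term,
  d/dx[x^3] = 3x^2
  d/dx[y^3] = 3y^2·y'
  d/dx[-13] = 0

The pieces without y' make up ∂F/∂x and the coefficient of y' is ∂F/∂y:
  ∂F/∂x = 3x^2,
  ∂F/∂y = 3y^2.

Since d/dx[F] = ∂F/∂x + (∂F/∂y)·y' = 0, solve for y':
  (∂F/∂y)·y' = -∂F/∂x
  dy/dx = -(∂F/∂x)/(∂F/∂y) = -(3x^2)/(3y^2) = -x^2/y^2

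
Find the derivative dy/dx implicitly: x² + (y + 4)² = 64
Differentiate both sides with respect to x, treating y as y(x). By the chain rule, any term containing y contributes a factor of y' = dy/dx when we differentiate it.

Move every term to one side and write the relation as F(x, y) = 0. Term by term,
  d/dx[x^2] = 2x
  d/dx[(y + 4)^2] = 2·y'(y + 4)
  d/dx[-64] = 0

The pieces without y' make up ∂F/∂x and the coefficient of y' is ∂F/∂y:
  ∂F/∂x = 2x,
  ∂F/∂y = 2y + 8.

Since d/dx[F] = ∂F/∂x + (∂F/∂y)·y' = 0, solve for y':
  (∂F/∂y)·y' = -∂F/∂x
  dy/dx = -(∂F/∂x)/(∂F/∂y) = -(2x)/(2y + 8) = -x/(y + 4)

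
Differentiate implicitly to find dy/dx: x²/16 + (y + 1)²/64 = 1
Apply d/dx to both sides, remembering that y depends on x. Each occurrence of y therefore brings in a y' = dy/dx via the chain rule.

With F(x, y) equal to the left-hand side minus the right, differentiate F term by term:
  d/dx[x^2/16] = x/8
  d/dx[(y + 1)^2/64] = y'(y + 1)/32
  d/dx[-1] = 0
Adding these up, d/dx[F] = 0 becomes
  (x/8) + (y/32 + 1/32)·y' = 0,
so isolating y',
  dy/dx = -(x/8)/(y/32 + 1/32)
        = -(x/8)/((y + 1)/32) = -4x/(y + 1)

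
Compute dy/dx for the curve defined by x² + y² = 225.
Differentiate the relation implicitly: treat y = y(x) and apply the chain rule, so every y-derivative picks up a y' = dy/dx factor.

With everything moved to the left-hand side, differentiate term by term:
  d/dx[x^2] = 2x
  d/dx[y^2] = 2y·y'
  d/dx[-225] = 0

Separating the contributions that come from x directly and those that come through y:
  without y':      2x
  multiplying y':  2y

so (2x) + (2y)·y' = 0, and therefore
  dy/dx = -(2x)/(2y) = -x/y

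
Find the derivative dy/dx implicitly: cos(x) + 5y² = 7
Differentiate both sides with respect to x, treating y as y(x). By the chain rule, any term containing y contributes a factor of y' = dy/dx when we differentiate it.

Move every term to one side and write the relation as F(x, y) = 0. Term by term,
  d/dx[5y^2] = 10y·y'
  d/dx[cos(x)] = -sin(x)
  d/dx[-7] = 0

The pieces without y' make up ∂F/∂x and the coefficient of y' is ∂F/∂y:
  ∂F/∂x = -sin(x),
  ∂F/∂y = 10y.

Since d/dx[F] = ∂F/∂x + (∂F/∂y)·y' = 0, solve for y':
  (∂F/∂y)·y' = -∂F/∂x
  dy/dx = -(∂F/∂x)/(∂F/∂y) = -(-sin(x))/(10y) = sin(x)/(10y)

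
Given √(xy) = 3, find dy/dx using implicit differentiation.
Differentiate the relation implicitly: treat y = y(x) and apply the chain rule, so every y-derivative picks up a y' = dy/dx factor.

With everything moved to the left-hand side, differentiate term by term:
  d/dx[√(xy)] = √(xy)(x·y'/2 + y/2)/(xy)
  d/dx[-3] = 0

Separating the contributions that come from x directly and those that come through y:
  without y':      √(xy)/(2x)
  multiplying y':  √(xy)/(2y)

so (√(xy)/(2x)) + (√(xy)/(2y))·y' = 0, and therefore
  dy/dx = -(√(xy)/(2x))/(√(xy)/(2y)) = -y/x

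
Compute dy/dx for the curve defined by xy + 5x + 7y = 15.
Differentiate both sides with respect to x, treating y as y(x). By the chain rule, any term containing y contributes a factor of y' = dy/dx when we differentiate it.

Move every term to one side and write the relation as F(x, y) = 0. Term by term,
  d/dx[xy] = x·y' + y
  d/dx[5x] = 5
  d/dx[7y] = 7·y'
  d/dx[-15] = 0

The pieces without y' make up ∂F/∂x and the coefficient of y' is ∂F/∂y:
  ∂F/∂x = y + 5,
  ∂F/∂y = x + 7.

Since d/dx[F] = ∂F/∂x + (∂F/∂y)·y' = 0, solve for y':
  (∂F/∂y)·y' = -∂F/∂x
  dy/dx = -(∂F/∂x)/(∂F/∂y) = -(y + 5)/(x + 7) = (-y - 5)/(x + 7)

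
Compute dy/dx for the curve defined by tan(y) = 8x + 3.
Take d/dx of both sides. Since y is implicitly a function of x, the chain rule attaches a y' = dy/dx factor whenever we differentiate through y.

Set F(x, y) = (left side) − (right side), so the curve is F = 0. Differentiating each term of F:
  d/dx[-8x] = -8
  d/dx[tan(y)] = y'(tan(y)^2 + 1)
  d/dx[-3] = 0

Collecting, the y'-free part is the partial derivative in x and the y' coefficient is the partial derivative in y:
  ∂F/∂x = -8
  ∂F/∂y = tan(y)^2 + 1

so d/dx[F(x, y(x))] = ∂F/∂x + (∂F/∂y)·y' = 0. Rearranging,
  dy/dx = -(∂F/∂x)/(∂F/∂y) = -(-8)/(tan(y)^2 + 1) = 8cos(y)^2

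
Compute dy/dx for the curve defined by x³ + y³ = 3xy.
Differentiate the relation implicitly: treat y = y(x) and apply the chain rule, so every y-derivative picks up a y' = dy/dx factor.

With everything moved to the left-hand side, differentiate term by term:
  d/dx[x^3] = 3x^2
  d/dx[-3xy] = -3x·y' - 3y
  d/dx[y^3] = 3y^2·y'

Separating the contributions that come from x directly and those that come through y:
  without y':      3x^2 - 3y
  multiplying y':  -3x + 3y^2

so (3x^2 - 3y) + (-3x + 3y^2)·y' = 0, and therefore
  dy/dx = -(3x^2 - 3y)/(-3x + 3y^2) = (x^2 - y)/(x - y^2)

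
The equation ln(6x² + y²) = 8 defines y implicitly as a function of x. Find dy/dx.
Differentiate both sides with respect to x, treating y as y(x). By the chain rule, any term containing y contributes a factor of y' = dy/dx when we differentiate it.

Move every term to one side and write the relation as F(x, y) = 0. Term by term,
  d/dx[ln(6x^2 + y^2)] = (12x + 2y·y')/(6x^2 + y^2)
  d/dx[-8] = 0

The pieces without y' make up ∂F/∂x and the coefficient of y' is ∂F/∂y:
  ∂F/∂x = 12x/(6x^2 + y^2),
  ∂F/∂y = 2y/(6x^2 + y^2).

Since d/dx[F] = ∂F/∂x + (∂F/∂y)·y' = 0, solve for y':
  (∂F/∂y)·y' = -∂F/∂x
  dy/dx = -(∂F/∂x)/(∂F/∂y) = -(12x/(6x^2 + y^2))/(2y/(6x^2 + y^2)) = -6x/y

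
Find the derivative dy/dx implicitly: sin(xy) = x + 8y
Apply d/dx to both sides, remembering that y depends on x. Each occurrence of y therefore brings in a y' = dy/dx via the chain rule.

With F(x, y) equal to the left-hand side minus the right, differentiate F term by term:
  d/dx[-x] = -1
  d/dx[-8y] = -8·y'
  d/dx[sin(xy)] = (x·y' + y)·cos(xy)
Adding these up, d/dx[F] = 0 becomes
  (y·cos(xy) - 1) + (x·cos(xy) - 8)·y' = 0,
so isolating y',
  dy/dx = -(y·cos(xy) - 1)/(x·cos(xy) - 8) = (-y·cos(xy) + 1)/(x·cos(xy) - 8)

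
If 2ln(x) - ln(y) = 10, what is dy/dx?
Differentiate the relation implicitly: treat y = y(x) and apply the chain rule, so every y-derivative picks up a y' = dy/dx factor.

With everything moved to the left-hand side, differentiate term by term:
  d/dx[2ln(x)] = 2/x
  d/dx[-ln(y)] = -y'/y
  d/dx[-10] = 0

Separating the contributions that come from x directly and those that come through y:
  without y':      2/x
  multiplying y':  -1/y

so (2/x) + (-1/y)·y' = 0, and therefore
  dy/dx = -(2/x)/(-1/y) = 2y/x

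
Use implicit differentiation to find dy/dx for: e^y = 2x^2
Differentiate both sides with respect to x, treating y as y(x). By the chain rule, any term containing y contributes a factor of y' = dy/dx when we differentiate it.

Move every term to one side and write the relation as F(x, y) = 0. Term by term,
  d/dx[-2x^2] = -4x
  d/dx[e^(y)] = y'·e^(y)

The pieces without y' make up ∂F/∂x and the coefficient of y' is ∂F/∂y:
  ∂F/∂x = -4x,
  ∂F/∂y = e^(y).

Since d/dx[F] = ∂F/∂x + (∂F/∂y)·y' = 0, solve for y':
  (∂F/∂y)·y' = -∂F/∂x
  dy/dx = -(∂F/∂x)/(∂F/∂y) = -(-4x)/(e^(y)) = 4x·e^(-y)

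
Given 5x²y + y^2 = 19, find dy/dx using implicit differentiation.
Differentiate the relation implicitly: treat y = y(x) and apply the chain rule, so every y-derivative picks up a y' = dy/dx factor.

With everything moved to the left-hand side, differentiate term by term:
  d/dx[5x^2y] = 5x^2·y' + 10xy
  d/dx[y^2] = 2y·y'
  d/dx[-19] = 0

Separating the contributions that come from x directly and those that come through y:
  without y':      10xy
  multiplying y':  5x^2 + 2y

so (10xy) + (5x^2 + 2y)·y' = 0, and therefore
  dy/dx = -(10xy)/(5x^2 + 2y) = -10xy/(5x^2 + 2y)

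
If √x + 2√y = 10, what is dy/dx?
Differentiate both sides with respect to x, treating y as y(x). By the chain rule, any term containing y contributes a factor of y' = dy/dx when we differentiate it.

Move every term to one side and write the relation as F(x, y) = 0. Term by term,
  d/dx[√(x)] = 1/(2√(x))
  d/dx[2√(y)] = y'/√(y)
  d/dx[-10] = 0

The pieces without y' make up ∂F/∂x and the coefficient of y' is ∂F/∂y:
  ∂F/∂x = 1/(2√(x)),
  ∂F/∂y = 1/√(y).

Since d/dx[F] = ∂F/∂x + (∂F/∂y)·y' = 0, solve for y':
  (∂F/∂y)·y' = -∂F/∂x
  dy/dx = -(∂F/∂x)/(∂F/∂y) = -(1/(2√(x)))/(1/√(y)) = -√(y)/(2√(x))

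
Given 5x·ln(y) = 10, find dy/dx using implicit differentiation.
Differentiate the relation implicitly: treat y = y(x) and apply the chain rule, so every y-derivative picks up a y' = dy/dx factor.

With everything moved to the left-hand side, differentiate term by term:
  d/dx[5x·ln(y)] = 5x·y'/y + 5ln(y)
  d/dx[-10] = 0

Separating the contributions that come from x directly and those that come through y:
  without y':      5ln(y)
  multiplying y':  5x/y

so (5ln(y)) + (5x/y)·y' = 0, and therefore
  dy/dx = -(5ln(y))/(5x/y) = -y·ln(y)/x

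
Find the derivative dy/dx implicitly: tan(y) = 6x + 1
Differentiate the relation implicitly: treat y = y(x) and apply the chain rule, so every y-derivative picks up a y' = dy/dx factor.

With everything moved to the left-hand side, differentiate term by term:
  d/dx[-6x] = -6
  d/dx[tan(y)] = y'(tan(y)^2 + 1)
  d/dx[-1] = 0

Separating the contributions that come from x directly and those that come through y:
  without y':      -6
  multiplying y':  tan(y)^2 + 1

so (-6) + (tan(y)^2 + 1)·y' = 0, and therefore
  dy/dx = -(-6)/(tan(y)^2 + 1) = 6cos(y)^2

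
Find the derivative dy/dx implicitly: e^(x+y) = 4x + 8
Differentiate the relation implicitly: treat y = y(x) and apply the chain rule, so every y-derivative picks up a y' = dy/dx factor.

With everything moved to the left-hand side, differentiate term by term:
  d/dx[-4x] = -4
  d/dx[e^(x + y)] = (y' + 1)·e^(x + y)
  d/dx[-8] = 0

Separating the contributions that come from x directly and those that come through y:
  without y':      e^(x + y) - 4
  multiplying y':  e^(x + y)

so (e^(x + y) - 4) + (e^(x + y))·y' = 0, and therefore
  dy/dx = -(e^(x + y) - 4)/(e^(x + y)) = 4e^(-x - y) - 1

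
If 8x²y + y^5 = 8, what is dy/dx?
Apply d/dx to both sides, remembering that y depends on x. Each occurrence of y therefore brings in a y' = dy/dx via the chain rule.

With F(x, y) equal to the left-hand side minus the right, differentiate F term by term:
  d/dx[8x^2y] = 8x^2·y' + 16xy
  d/dx[y^5] = 5y^4·y'
  d/dx[-8] = 0
Adding these up, d/dx[F] = 0 becomes
  (16xy) + (8x^2 + 5y^4)·y' = 0,
so isolating y',
  dy/dx = -(16xy)/(8x^2 + 5y^4) = -16xy/(8x^2 + 5y^4)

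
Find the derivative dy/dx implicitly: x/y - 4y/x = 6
Take d/dx of both sides. Since y is implicitly a function of x, the chain rule attaches a y' = dy/dx factor whenever we differentiate through y.

Set F(x, y) = (left side) − (right side), so the curve is F = 0. Differentiating each term of F:
  d/dx[x/y] = -x·y'/y^2 + 1/y
  d/dx[-4y/x] = -4·y'/x + 4y/x^2
  d/dx[-6] = 0

Collecting, the y'-free part is the partial derivative in x and the y' coefficient is the partial derivative in y:
  ∂F/∂x = 1/y + 4y/x^2
  ∂F/∂y = -x/y^2 - 4/x

so d/dx[F(x, y(x))] = ∂F/∂x + (∂F/∂y)·y' = 0. Rearranging,
  dy/dx = -(∂F/∂x)/(∂F/∂y) = -(1/y + 4y/x^2)/(-x/y^2 - 4/x)
        = -((x^2 + 4y^2)/(x^2y))/(-(x^2 + 4y^2)/(xy^2)) = y/x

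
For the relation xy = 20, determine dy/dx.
Take d/dx of both sides. Since y is implicitly a function of x, the chain rule attaches a y' = dy/dx factor whenever we differentiate through y.

Set F(x, y) = (left side) − (right side), so the curve is F = 0. Differentiating each term of F:
  d/dx[xy] = x·y' + y
  d/dx[-20] = 0

Collecting, the y'-free part is the partial derivative in x and the y' coefficient is the partial derivative in y:
  ∂F/∂x = y
  ∂F/∂y = x

so d/dx[F(x, y(x))] = ∂F/∂x + (∂F/∂y)·y' = 0. Rearranging,
  dy/dx = -(∂F/∂x)/(∂F/∂y) = -(y)/(x) = -y/x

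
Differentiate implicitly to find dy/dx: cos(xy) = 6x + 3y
Take d/dx of both sides. Since y is implicitly a function of x, the chain rule attaches a y' = dy/dx factor whenever we differentiate through y.

Set F(x, y) = (left side) − (right side), so the curve is F = 0. Differentiating each term of F:
  d/dx[-6x] = -6
  d/dx[-3y] = -3·y'
  d/dx[cos(xy)] = -(x·y' + y)·sin(xy)

Collecting, the y'-free part is the partial derivative in x and the y' coefficient is the partial derivative in y:
  ∂F/∂x = -y·sin(xy) - 6
  ∂F/∂y = -x·sin(xy) - 3

so d/dx[F(x, y(x))] = ∂F/∂x + (∂F/∂y)·y' = 0. Rearranging,
  dy/dx = -(∂F/∂x)/(∂F/∂y) = -(-y·sin(xy) - 6)/(-x·sin(xy) - 3) = -(y·sin(xy) + 6)/(x·sin(xy) + 3)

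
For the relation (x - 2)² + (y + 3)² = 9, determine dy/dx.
Differentiate both sides with respect to x, treating y as y(x). By the chain rule, any term containing y contributes a factor of y' = dy/dx when we differentiate it.

Move every term to one side and write the relation as F(x, y) = 0. Term by term,
  d/dx[(x - 2)^2] = 2x - 4
  d/dx[(y + 3)^2] = 2·y'(y + 3)
  d/dx[-9] = 0

The pieces without y' make up ∂F/∂x and the coefficient of y' is ∂F/∂y:
  ∂F/∂x = 2x - 4,
  ∂F/∂y = 2y + 6.

Since d/dx[F] = ∂F/∂x + (∂F/∂y)·y' = 0, solve for y':
  (∂F/∂y)·y' = -∂F/∂x
  dy/dx = -(∂F/∂x)/(∂F/∂y) = -(2x - 4)/(2y + 6) = (2 - x)/(y + 3)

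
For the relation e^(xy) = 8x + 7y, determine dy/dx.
Differentiate both sides with respect to x, treating y as y(x). By the chain rule, any term containing y contributes a factor of y' = dy/dx when we differentiate it.

Move every term to one side and write the relation as F(x, y) = 0. Term by term,
  d/dx[-8x] = -8
  d/dx[-7y] = -7·y'
  d/dx[e^(xy)] = (x·y' + y)·e^(xy)

The pieces without y' make up ∂F/∂x and the coefficient of y' is ∂F/∂y:
  ∂F/∂x = y·e^(xy) - 8,
  ∂F/∂y = x·e^(xy) - 7.

Since d/dx[F] = ∂F/∂x + (∂F/∂y)·y' = 0, solve for y':
  (∂F/∂y)·y' = -∂F/∂x
  dy/dx = -(∂F/∂x)/(∂F/∂y) = -(y·e^(xy) - 8)/(x·e^(xy) - 7) = (-y·e^(xy) + 8)/(x·e^(xy) - 7)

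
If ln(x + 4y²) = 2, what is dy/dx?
Apply d/dx to both sides, remembering that y depends on x. Each occurrence of y therefore brings in a y' = dy/dx via the chain rule.

With F(x, y) equal to the left-hand side minus the right, differentiate F term by term:
  d/dx[ln(x + 4y^2)] = (8y·y' + 1)/(x + 4y^2)
  d/dx[-2] = 0
Adding these up, d/dx[F] = 0 becomes
  (1/(x + 4y^2)) + (8y/(x + 4y^2))·y' = 0,
so isolating y',
  dy/dx = -(1/(x + 4y^2))/(8y/(x + 4y^2)) = -1/(8y)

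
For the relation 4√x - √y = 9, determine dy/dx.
Apply d/dx to both sides, remembering that y depends on x. Each occurrence of y therefore brings in a y' = dy/dx via the chain rule.

With F(x, y) equal to the left-hand side minus the right, differentiate F term by term:
  d/dx[4√(x)] = 2/√(x)
  d/dx[-√(y)] = -y'/(2√(y))
  d/dx[-9] = 0
Adding these up, d/dx[F] = 0 becomes
  (2/√(x)) + (-1/(2√(y)))·y' = 0,
so isolating y',
  dy/dx = -(2/√(x))/(-1/(2√(y))) = 4√(y)/√(x)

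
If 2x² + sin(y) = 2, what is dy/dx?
Apply d/dx to both sides, remembering that y depends on x. Each occurrence of y therefore brings in a y' = dy/dx via the chain rule.

With F(x, y) equal to the left-hand side minus the right, differentiate F term by term:
  d/dx[2x^2] = 4x
  d/dx[sin(y)] = y'·cos(y)
  d/dx[-2] = 0
Adding these up, d/dx[F] = 0 becomes
  (4x) + (cos(y))·y' = 0,
so isolating y',
  dy/dx = -(4x)/(cos(y)) = -4x/cos(y)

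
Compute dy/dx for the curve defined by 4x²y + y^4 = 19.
Take d/dx of both sides. Since y is implicitly a function of x, the chain rule attaches a y' = dy/dx factor whenever we differentiate through y.

Set F(x, y) = (left side) − (right side), so the curve is F = 0. Differentiating each term of F:
  d/dx[4x^2y] = 4x^2·y' + 8xy
  d/dx[y^4] = 4y^3·y'
  d/dx[-19] = 0

Collecting, the y'-free part is the partial derivative in x and the y' coefficient is the partial derivative in y:
  ∂F/∂x = 8xy
  ∂F/∂y = 4x^2 + 4y^3

so d/dx[F(x, y(x))] = ∂F/∂x + (∂F/∂y)·y' = 0. Rearranging,
  dy/dx = -(∂F/∂x)/(∂F/∂y) = -(8xy)/(4x^2 + 4y^3) = -2xy/(x^2 + y^3)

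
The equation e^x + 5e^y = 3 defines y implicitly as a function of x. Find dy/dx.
Differentiate the relation implicitly: treat y = y(x) and apply the chain rule, so every y-derivative picks up a y' = dy/dx factor.

With everything moved to the left-hand side, differentiate term by term:
  d/dx[e^(x)] = e^(x)
  d/dx[5e^(y)] = 5·y'·e^(y)
  d/dx[-3] = 0

Separating the contributions that come from x directly and those that come through y:
  without y':      e^(x)
  multiplying y':  5e^(y)

so (e^(x)) + (5e^(y))·y' = 0, and therefore
  dy/dx = -(e^(x))/(5e^(y)) = -e^(x - y)/5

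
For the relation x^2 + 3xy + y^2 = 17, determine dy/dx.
Differentiate the relation implicitly: treat y = y(x) and apply the chain rule, so every y-derivative picks up a y' = dy/dx factor.

With everything moved to the left-hand side, differentiate term by term:
  d/dx[x^2] = 2x
  d/dx[3xy] = 3x·y' + 3y
  d/dx[y^2] = 2y·y'
  d/dx[-17] = 0

Separating the contributions that come from x directly and those that come through y:
  without y':      2x + 3y
  multiplying y':  3x + 2y

so (2x + 3y) + (3x + 2y)·y' = 0, and therefore
  dy/dx = -(2x + 3y)/(3x + 2y) = (-2x - 3y)/(3x + 2y)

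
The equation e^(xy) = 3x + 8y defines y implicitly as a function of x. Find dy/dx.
Apply d/dx to both sides, remembering that y depends on x. Each occurrence of y therefore brings in a y' = dy/dx via the chain rule.

With F(x, y) equal to the left-hand side minus the right, differentiate F term by term:
  d/dx[-3x] = -3
  d/dx[-8y] = -8·y'
  d/dx[e^(xy)] = (x·y' + y)·e^(xy)
Adding these up, d/dx[F] = 0 becomes
  (y·e^(xy) - 3) + (x·e^(xy) - 8)·y' = 0,
so isolating y',
  dy/dx = -(y·e^(xy) - 3)/(x·e^(xy) - 8) = (-y·e^(xy) + 3)/(x·e^(xy) - 8)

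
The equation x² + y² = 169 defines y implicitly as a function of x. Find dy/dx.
Differentiate the relation implicitly: treat y = y(x) and apply the chain rule, so every y-derivative picks up a y' = dy/dx factor.

With everything moved to the left-hand side, differentiate term by term:
  d/dx[x^2] = 2x
  d/dx[y^2] = 2y·y'
  d/dx[-169] = 0

Separating the contributions that come from x directly and those that come through y:
  without y':      2x
  multiplying y':  2y

so (2x) + (2y)·y' = 0, and therefore
  dy/dx = -(2x)/(2y) = -x/y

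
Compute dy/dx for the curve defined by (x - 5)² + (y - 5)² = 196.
Take d/dx of both sides. Since y is implicitly a function of x, the chain rule attaches a y' = dy/dx factor whenever we differentiate through y.

Set F(x, y) = (left side) − (right side), so the curve is F = 0. Differentiating each term of F:
  d/dx[(x - 5)^2] = 2x - 10
  d/dx[(y - 5)^2] = 2·y'(y - 5)
  d/dx[-196] = 0

Collecting, the y'-free part is the partial derivative in x and the y' coefficient is the partial derivative in y:
  ∂F/∂x = 2x - 10
  ∂F/∂y = 2y - 10

so d/dx[F(x, y(x))] = ∂F/∂x + (∂F/∂y)·y' = 0. Rearranging,
  dy/dx = -(∂F/∂x)/(∂F/∂y) = -(2x - 10)/(2y - 10) = (5 - x)/(y - 5)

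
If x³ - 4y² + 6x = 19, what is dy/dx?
Differentiate the relation implicitly: treat y = y(x) and apply the chain rule, so every y-derivative picks up a y' = dy/dx factor.

With everything moved to the left-hand side, differentiate term by term:
  d/dx[x^3] = 3x^2
  d/dx[6x] = 6
  d/dx[-4y^2] = -8y·y'
  d/dx[-19] = 0

Separating the contributions that come from x directly and those that come through y:
  without y':      3x^2 + 6
  multiplying y':  -8y

so (3x^2 + 6) + (-8y)·y' = 0, and therefore
  dy/dx = -(3x^2 + 6)/(-8y) = 3(x^2 + 2)/(8y)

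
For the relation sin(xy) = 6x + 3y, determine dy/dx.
Differentiate the relation implicitly: treat y = y(x) and apply the chain rule, so every y-derivative picks up a y' = dy/dx factor.

With everything moved to the left-hand side, differentiate term by term:
  d/dx[-6x] = -6
  d/dx[-3y] = -3·y'
  d/dx[sin(xy)] = (x·y' + y)·cos(xy)

Separating the contributions that come from x directly and those that come through y:
  without y':      y·cos(xy) - 6
  multiplying y':  x·cos(xy) - 3

so (y·cos(xy) - 6) + (x·cos(xy) - 3)·y' = 0, and therefore
  dy/dx = -(y·cos(xy) - 6)/(x·cos(xy) - 3) = (-y·cos(xy) + 6)/(x·cos(xy) - 3)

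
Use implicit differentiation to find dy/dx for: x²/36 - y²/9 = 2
Take d/dx of both sides. Since y is implicitly a function of x, the chain rule attaches a y' = dy/dx factor whenever we differentiate through y.

Set F(x, y) = (left side) − (right side), so the curve is F = 0. Differentiating each term of F:
  d/dx[x^2/36] = x/18
  d/dx[-y^2/9] = -2y·y'/9
  d/dx[-2] = 0

Collecting, the y'-free part is the partial derivative in x and the y' coefficient is the partial derivative in y:
  ∂F/∂x = x/18
  ∂F/∂y = -2y/9

so d/dx[F(x, y(x))] = ∂F/∂x + (∂F/∂y)·y' = 0. Rearranging,
  dy/dx = -(∂F/∂x)/(∂F/∂y) = -(x/18)/(-2y/9) = x/(4y)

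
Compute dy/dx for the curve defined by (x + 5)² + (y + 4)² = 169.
Differentiate both sides with respect to x, treating y as y(x). By the chain rule, any term containing y contributes a factor of y' = dy/dx when we differentiate it.

Move every term to one side and write the relation as F(x, y) = 0. Term by term,
  d/dx[(x + 5)^2] = 2x + 10
  d/dx[(y + 4)^2] = 2·y'(y + 4)
  d/dx[-169] = 0

The pieces without y' make up ∂F/∂x and the coefficient of y' is ∂F/∂y:
  ∂F/∂x = 2x + 10,
  ∂F/∂y = 2y + 8.

Since d/dx[F] = ∂F/∂x + (∂F/∂y)·y' = 0, solve for y':
  (∂F/∂y)·y' = -∂F/∂x
  dy/dx = -(∂F/∂x)/(∂F/∂y) = -(2x + 10)/(2y + 8) = (-x - 5)/(y + 4)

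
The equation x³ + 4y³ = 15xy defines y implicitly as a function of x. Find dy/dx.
Differentiate both sides with respect to x, treating y as y(x). By the chain rule, any term containing y contributes a factor of y' = dy/dx when we differentiate it.

Move every term to one side and write the relation as F(x, y) = 0. Term by term,
  d/dx[x^3] = 3x^2
  d/dx[-15xy] = -15x·y' - 15y
  d/dx[4y^3] = 12y^2·y'

The pieces without y' make up ∂F/∂x and the coefficient of y' is ∂F/∂y:
  ∂F/∂x = 3x^2 - 15y,
  ∂F/∂y = -15x + 12y^2.

Since d/dx[F] = ∂F/∂x + (∂F/∂y)·y' = 0, solve for y':
  (∂F/∂y)·y' = -∂F/∂x
  dy/dx = -(∂F/∂x)/(∂F/∂y) = -(3x^2 - 15y)/(-15x + 12y^2) = (x^2 - 5y)/(5x - 4y^2)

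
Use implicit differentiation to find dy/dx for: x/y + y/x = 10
Differentiate the relation implicitly: treat y = y(x) and apply the chain rule, so every y-derivative picks up a y' = dy/dx factor.

With everything moved to the left-hand side, differentiate term by term:
  d/dx[x/y] = -x·y'/y^2 + 1/y
  d/dx[y/x] = y'/x - y/x^2
  d/dx[-10] = 0

Separating the contributions that come from x directly and those that come through y:
  without y':      1/y - y/x^2
  multiplying y':  -x/y^2 + 1/x

so (1/y - y/x^2) + (-x/y^2 + 1/x)·y' = 0, and therefore
  dy/dx = -(1/y - y/x^2)/(-x/y^2 + 1/x)
        = -((x - y)(x + y)/(x^2y))/(-(x - y)(x + y)/(xy^2)) = y/x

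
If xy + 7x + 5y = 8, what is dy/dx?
Differentiate both sides with respect to x, treating y as y(x). By the chain rule, any term containing y contributes a factor of y' = dy/dx when we differentiate it.

Move every term to one side and write the relation as F(x, y) = 0. Term by term,
  d/dx[xy] = x·y' + y
  d/dx[7x] = 7
  d/dx[5y] = 5·y'
  d/dx[-8] = 0

The pieces without y' make up ∂F/∂x and the coefficient of y' is ∂F/∂y:
  ∂F/∂x = y + 7,
  ∂F/∂y = x + 5.

Since d/dx[F] = ∂F/∂x + (∂F/∂y)·y' = 0, solve for y':
  (∂F/∂y)·y' = -∂F/∂x
  dy/dx = -(∂F/∂x)/(∂F/∂y) = -(y + 7)/(x + 5) = (-y - 7)/(x + 5)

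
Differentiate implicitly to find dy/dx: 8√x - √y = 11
Apply d/dx to both sides, remembering that y depends on x. Each occurrence of y therefore brings in a y' = dy/dx via the chain rule.

With F(x, y) equal to the left-hand side minus the right, differentiate F term by term:
  d/dx[8√(x)] = 4/√(x)
  d/dx[-√(y)] = -y'/(2√(y))
  d/dx[-11] = 0
Adding these up, d/dx[F] = 0 becomes
  (4/√(x)) + (-1/(2√(y)))·y' = 0,
so isolating y',
  dy/dx = -(4/√(x))/(-1/(2√(y))) = 8√(y)/√(x)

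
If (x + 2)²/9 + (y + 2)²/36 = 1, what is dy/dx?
Take d/dx of both sides. Since y is implicitly a function of x, the chain rule attaches a y' = dy/dx factor whenever we differentiate through y.

Set F(x, y) = (left side) − (right side), so the curve is F = 0. Differentiating each term of F:
  d/dx[(x + 2)^2/9] = 2x/9 + 4/9
  d/dx[(y + 2)^2/36] = y'(y + 2)/18
  d/dx[-1] = 0

Collecting, the y'-free part is the partial derivative in x and the y' coefficient is the partial derivative in y:
  ∂F/∂x = 2x/9 + 4/9
  ∂F/∂y = y/18 + 1/9

so d/dx[F(x, y(x))] = ∂F/∂x + (∂F/∂y)·y' = 0. Rearranging,
  dy/dx = -(∂F/∂x)/(∂F/∂y) = -(2x/9 + 4/9)/(y/18 + 1/9)
        = -(2(x + 2)/9)/((y + 2)/18) = 4(-x - 2)/(y + 2)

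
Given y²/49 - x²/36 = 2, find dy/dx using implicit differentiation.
Take d/dx of both sides. Since y is implicitly a function of x, the chain rule attaches a y' = dy/dx factor whenever we differentiate through y.

Set F(x, y) = (left side) − (right side), so the curve is F = 0. Differentiating each term of F:
  d/dx[-x^2/36] = -x/18
  d/dx[y^2/49] = 2y·y'/49
  d/dx[-2] = 0

Collecting, the y'-free part is the partial derivative in x and the y' coefficient is the partial derivative in y:
  ∂F/∂x = -x/18
  ∂F/∂y = 2y/49

so d/dx[F(x, y(x))] = ∂F/∂x + (∂F/∂y)·y' = 0. Rearranging,
  dy/dx = -(∂F/∂x)/(∂F/∂y) = -(-x/18)/(2y/49) = 49x/(36y)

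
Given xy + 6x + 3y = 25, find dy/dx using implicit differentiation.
Differentiate the relation implicitly: treat y = y(x) and apply the chain rule, so every y-derivative picks up a y' = dy/dx factor.

With everything moved to the left-hand side, differentiate term by term:
  d/dx[xy] = x·y' + y
  d/dx[6x] = 6
  d/dx[3y] = 3·y'
  d/dx[-25] = 0

Separating the contributions that come from x directly and those that come through y:
  without y':      y + 6
  multiplying y':  x + 3

so (y + 6) + (x + 3)·y' = 0, and therefore
  dy/dx = -(y + 6)/(x + 3) = (-y - 6)/(x + 3)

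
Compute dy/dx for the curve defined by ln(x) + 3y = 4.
Differentiate the relation implicitly: treat y = y(x) and apply the chain rule, so every y-derivative picks up a y' = dy/dx factor.

With everything moved to the left-hand side, differentiate term by term:
  d/dx[3y] = 3·y'
  d/dx[ln(x)] = 1/x
  d/dx[-4] = 0

Separating the contributions that come from x directly and those that come through y:
  without y':      1/x
  multiplying y':  3

so (1/x) + (3)·y' = 0, and therefore
  dy/dx = -(1/x)/(3) = -1/(3x)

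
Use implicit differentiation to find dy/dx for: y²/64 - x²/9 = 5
Differentiate the relation implicitly: treat y = y(x) and apply the chain rule, so every y-derivative picks up a y' = dy/dx factor.

With everything moved to the left-hand side, differentiate term by term:
  d/dx[-x^2/9] = -2x/9
  d/dx[y^2/64] = y·y'/32
  d/dx[-5] = 0

Separating the contributions that come from x directly and those that come through y:
  without y':      -2x/9
  multiplying y':  y/32

so (-2x/9) + (y/32)·y' = 0, and therefore
  dy/dx = -(-2x/9)/(y/32) = 64x/(9y)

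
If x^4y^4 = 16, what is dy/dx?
Apply d/dx to both sides, remembering that y depends on x. Each occurrence of y therefore brings in a y' = dy/dx via the chain rule.

With F(x, y) equal to the left-hand side minus the right, differentiate F term by term:
  d/dx[x^4y^4] = 4x^4y^3·y' + 4x^3y^4
  d/dx[-16] = 0
Adding these up, d/dx[F] = 0 becomes
  (4x^3y^4) + (4x^4y^3)·y' = 0,
so isolating y',
  dy/dx = -(4x^3y^4)/(4x^4y^3) = -y/x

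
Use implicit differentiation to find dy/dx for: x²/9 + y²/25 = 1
Apply d/dx to both sides, remembering that y depends on x. Each occurrence of y therefore brings in a y' = dy/dx via the chain rule.

With F(x, y) equal to the left-hand side minus the right, differentiate F term by term:
  d/dx[x^2/9] = 2x/9
  d/dx[y^2/25] = 2y·y'/25
  d/dx[-1] = 0
Adding these up, d/dx[F] = 0 becomes
  (2x/9) + (2y/25)·y' = 0,
so isolating y',
  dy/dx = -(2x/9)/(2y/25) = -25x/(9y)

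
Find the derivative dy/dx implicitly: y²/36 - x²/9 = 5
Differentiate the relation implicitly: treat y = y(x) and apply the chain rule, so every y-derivative picks up a y' = dy/dx factor.

With everything moved to the left-hand side, differentiate term by term:
  d/dx[-x^2/9] = -2x/9
  d/dx[y^2/36] = y·y'/18
  d/dx[-5] = 0

Separating the contributions that come from x directly and those that come through y:
  without y':      -2x/9
  multiplying y':  y/18

so (-2x/9) + (y/18)·y' = 0, and therefore
  dy/dx = -(-2x/9)/(y/18) = 4x/y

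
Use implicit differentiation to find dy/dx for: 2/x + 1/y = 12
Take d/dx of both sides. Since y is implicitly a function of x, the chain rule attaches a y' = dy/dx factor whenever we differentiate through y.

Set F(x, y) = (left side) − (right side), so the curve is F = 0. Differentiating each term of F:
  d/dx[1/y] = -y'/y^2
  d/dx[2/x] = -2/x^2
  d/dx[-12] = 0

Collecting, the y'-free part is the partial derivative in x and the y' coefficient is the partial derivative in y:
  ∂F/∂x = -2/x^2
  ∂F/∂y = -1/y^2

so d/dx[F(x, y(x))] = ∂F/∂x + (∂F/∂y)·y' = 0. Rearranging,
  dy/dx = -(∂F/∂x)/(∂F/∂y) = -(-2/x^2)/(-1/y^2) = -2y^2/x^2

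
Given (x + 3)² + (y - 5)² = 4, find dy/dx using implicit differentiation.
Differentiate both sides with respect to x, treating y as y(x). By the chain rule, any term containing y contributes a factor of y' = dy/dx when we differentiate it.

Move every term to one side and write the relation as F(x, y) = 0. Term by term,
  d/dx[(x + 3)^2] = 2x + 6
  d/dx[(y - 5)^2] = 2·y'(y - 5)
  d/dx[-4] = 0

The pieces without y' make up ∂F/∂x and the coefficient of y' is ∂F/∂y:
  ∂F/∂x = 2x + 6,
  ∂F/∂y = 2y - 10.

Since d/dx[F] = ∂F/∂x + (∂F/∂y)·y' = 0, solve for y':
  (∂F/∂y)·y' = -∂F/∂x
  dy/dx = -(∂F/∂x)/(∂F/∂y) = -(2x + 6)/(2y - 10) = (-x - 3)/(y - 5)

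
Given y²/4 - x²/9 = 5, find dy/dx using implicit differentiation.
Differentiate the relation implicitly: treat y = y(x) and apply the chain rule, so every y-derivative picks up a y' = dy/dx factor.

With everything moved to the left-hand side, differentiate term by term:
  d/dx[-x^2/9] = -2x/9
  d/dx[y^2/4] = y·y'/2
  d/dx[-5] = 0

Separating the contributions that come from x directly and those that come through y:
  without y':      -2x/9
  multiplying y':  y/2

so (-2x/9) + (y/2)·y' = 0, and therefore
  dy/dx = -(-2x/9)/(y/2) = 4x/(9y)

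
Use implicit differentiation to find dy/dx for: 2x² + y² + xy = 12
Differentiate the relation implicitly: treat y = y(x) and apply the chain rule, so every y-derivative picks up a y' = dy/dx factor.

With everything moved to the left-hand side, differentiate term by term:
  d/dx[2x^2] = 4x
  d/dx[xy] = x·y' + y
  d/dx[y^2] = 2y·y'
  d/dx[-12] = 0

Separating the contributions that come from x directly and those that come through y:
  without y':      4x + y
  multiplying y':  x + 2y

so (4x + y) + (x + 2y)·y' = 0, and therefore
  dy/dx = -(4x + y)/(x + 2y) = (-4x - y)/(x + 2y)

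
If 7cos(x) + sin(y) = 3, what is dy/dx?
Differentiate both sides with respect to x, treating y as y(x). By the chain rule, any term containing y contributes a factor of y' = dy/dx when we differentiate it.

Move every term to one side and write the relation as F(x, y) = 0. Term by term,
  d/dx[sin(y)] = y'·cos(y)
  d/dx[7cos(x)] = -7sin(x)
  d/dx[-3] = 0

The pieces without y' make up ∂F/∂x and the coefficient of y' is ∂F/∂y:
  ∂F/∂x = -7sin(x),
  ∂F/∂y = cos(y).

Since d/dx[F] = ∂F/∂x + (∂F/∂y)·y' = 0, solve for y':
  (∂F/∂y)·y' = -∂F/∂x
  dy/dx = -(∂F/∂x)/(∂F/∂y) = -(-7sin(x))/(cos(y)) = 7sin(x)/cos(y)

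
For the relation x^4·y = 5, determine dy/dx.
Apply d/dx to both sides, remembering that y depends on x. Each occurrence of y therefore brings in a y' = dy/dx via the chain rule.

With F(x, y) equal to the left-hand side minus the right, differentiate F term by term:
  d/dx[x^4y] = x^4·y' + 4x^3y
  d/dx[-5] = 0
Adding these up, d/dx[F] = 0 becomes
  (4x^3y) + (x^4)·y' = 0,
so isolating y',
  dy/dx = -(4x^3y)/(x^4) = -4y/x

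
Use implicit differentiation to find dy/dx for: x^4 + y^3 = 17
Apply d/dx to both sides, remembering that y depends on x. Each occurrence of y therefore brings in a y' = dy/dx via the chain rule.

With F(x, y) equal to the left-hand side minus the right, differentiate F term by term:
  d/dx[x^4] = 4x^3
  d/dx[y^3] = 3y^2·y'
  d/dx[-17] = 0
Adding these up, d/dx[F] = 0 becomes
  (4x^3) + (3y^2)·y' = 0,
so isolating y',
  dy/dx = -(4x^3)/(3y^2) = -4x^3/(3y^2)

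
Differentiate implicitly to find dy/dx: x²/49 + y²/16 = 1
Apply d/dx to both sides, remembering that y depends on x. Each occurrence of y therefore brings in a y' = dy/dx via the chain rule.

With F(x, y) equal to the left-hand side minus the right, differentiate F term by term:
  d/dx[x^2/49] = 2x/49
  d/dx[y^2/16] = y·y'/8
  d/dx[-1] = 0
Adding these up, d/dx[F] = 0 becomes
  (2x/49) + (y/8)·y' = 0,
so isolating y',
  dy/dx = -(2x/49)/(y/8) = -16x/(49y)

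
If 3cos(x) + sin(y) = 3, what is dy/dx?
Differentiate both sides with respect to x, treating y as y(x). By the chain rule, any term containing y contributes a factor of y' = dy/dx when we differentiate it.

Move every term to one side and write the relation as F(x, y) = 0. Term by term,
  d/dx[sin(y)] = y'·cos(y)
  d/dx[3cos(x)] = -3sin(x)
  d/dx[-3] = 0

The pieces without y' make up ∂F/∂x and the coefficient of y' is ∂F/∂y:
  ∂F/∂x = -3sin(x),
  ∂F/∂y = cos(y).

Since d/dx[F] = ∂F/∂x + (∂F/∂y)·y' = 0, solve for y':
  (∂F/∂y)·y' = -∂F/∂x
  dy/dx = -(∂F/∂x)/(∂F/∂y) = -(-3sin(x))/(cos(y)) = 3sin(x)/cos(y)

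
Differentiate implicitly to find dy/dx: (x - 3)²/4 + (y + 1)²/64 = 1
Differentiate the relation implicitly: treat y = y(x) and apply the chain rule, so every y-derivative picks up a y' = dy/dx factor.

With everything moved to the left-hand side, differentiate term by term:
  d/dx[(x - 3)^2/4] = x/2 - 3/2
  d/dx[(y + 1)^2/64] = y'(y + 1)/32
  d/dx[-1] = 0

Separating the contributions that come from x directly and those that come through y:
  without y':      x/2 - 3/2
  multiplying y':  y/32 + 1/32

so (x/2 - 3/2) + (y/32 + 1/32)·y' = 0, and therefore
  dy/dx = -(x/2 - 3/2)/(y/32 + 1/32)
        = -((x - 3)/2)/((y + 1)/32) = 16(3 - x)/(y + 1)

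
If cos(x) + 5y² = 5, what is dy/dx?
Differentiate both sides with respect to x, treating y as y(x). By the chain rule, any term containing y contributes a factor of y' = dy/dx when we differentiate it.

Move every term to one side and write the relation as F(x, y) = 0. Term by term,
  d/dx[5y^2] = 10y·y'
  d/dx[cos(x)] = -sin(x)
  d/dx[-5] = 0

The pieces without y' make up ∂F/∂x and the coefficient of y' is ∂F/∂y:
  ∂F/∂x = -sin(x),
  ∂F/∂y = 10y.

Since d/dx[F] = ∂F/∂x + (∂F/∂y)·y' = 0, solve for y':
  (∂F/∂y)·y' = -∂F/∂x
  dy/dx = -(∂F/∂x)/(∂F/∂y) = -(-sin(x))/(10y) = sin(x)/(10y)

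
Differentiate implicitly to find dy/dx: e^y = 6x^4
Take d/dx of both sides. Since y is implicitly a function of x, the chain rule attaches a y' = dy/dx factor whenever we differentiate through y.

Set F(x, y) = (left side) − (right side), so the curve is F = 0. Differentiating each term of F:
  d/dx[-6x^4] = -24x^3
  d/dx[e^(y)] = y'·e^(y)

Collecting, the y'-free part is the partial derivative in x and the y' coefficient is the partial derivative in y:
  ∂F/∂x = -24x^3
  ∂F/∂y = e^(y)

so d/dx[F(x, y(x))] = ∂F/∂x + (∂F/∂y)·y' = 0. Rearranging,
  dy/dx = -(∂F/∂x)/(∂F/∂y) = -(-24x^3)/(e^(y)) = 24x^3e^(-y)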